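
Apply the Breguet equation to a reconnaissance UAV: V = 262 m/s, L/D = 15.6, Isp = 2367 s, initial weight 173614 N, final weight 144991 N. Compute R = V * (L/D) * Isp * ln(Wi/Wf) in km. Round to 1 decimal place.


Step 1: Coefficient = V * (L/D) * Isp = 262 * 15.6 * 2367 = 9674402.4 m
Step 2: Wi/Wf = 173614 / 144991 = 1.197412
Step 3: ln(1.197412) = 0.180163
Step 4: R = 9674402.4 * 0.180163 = 1742967.2 m = 1743.0 km

1743.0


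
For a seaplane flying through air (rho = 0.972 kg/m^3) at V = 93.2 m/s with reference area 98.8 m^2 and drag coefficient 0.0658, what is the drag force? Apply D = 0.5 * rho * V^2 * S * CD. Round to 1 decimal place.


Step 1: Dynamic pressure q = 0.5 * 0.972 * 93.2^2 = 4221.5126 Pa
Step 2: Drag D = q * S * CD = 4221.5126 * 98.8 * 0.0658
Step 3: D = 27444.2 N

27444.2


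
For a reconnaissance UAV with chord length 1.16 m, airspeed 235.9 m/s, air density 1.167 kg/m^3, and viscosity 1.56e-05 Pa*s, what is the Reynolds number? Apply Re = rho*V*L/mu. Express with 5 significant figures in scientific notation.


Step 1: Numerator = rho * V * L = 1.167 * 235.9 * 1.16 = 319.342548
Step 2: Re = 319.342548 / 1.56e-05
Step 3: Re = 2.0471e+07

2.0471e+07


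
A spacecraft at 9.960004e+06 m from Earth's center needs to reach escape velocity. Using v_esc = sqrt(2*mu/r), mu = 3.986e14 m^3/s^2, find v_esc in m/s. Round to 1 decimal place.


Step 1: 2*mu/r = 2 * 3.986e14 / 9.960004e+06 = 80040128.4979
Step 2: v_esc = sqrt(80040128.4979) = 8946.5 m/s

8946.5


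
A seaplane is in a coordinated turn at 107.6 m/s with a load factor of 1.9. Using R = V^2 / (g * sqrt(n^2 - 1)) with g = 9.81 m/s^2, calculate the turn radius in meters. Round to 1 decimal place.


Step 1: V^2 = 107.6^2 = 11577.76
Step 2: n^2 - 1 = 1.9^2 - 1 = 2.61
Step 3: sqrt(2.61) = 1.615549
Step 4: R = 11577.76 / (9.81 * 1.615549) = 730.5 m

730.5


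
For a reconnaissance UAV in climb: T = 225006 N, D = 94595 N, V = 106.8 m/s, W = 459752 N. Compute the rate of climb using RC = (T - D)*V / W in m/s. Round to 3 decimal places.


Step 1: Excess thrust = T - D = 225006 - 94595 = 130411 N
Step 2: Excess power = 130411 * 106.8 = 13927894.8 W
Step 3: RC = 13927894.8 / 459752 = 30.294 m/s

30.294


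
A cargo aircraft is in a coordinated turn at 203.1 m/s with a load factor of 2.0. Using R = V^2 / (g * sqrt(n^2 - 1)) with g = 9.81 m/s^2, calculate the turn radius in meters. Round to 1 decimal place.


Step 1: V^2 = 203.1^2 = 41249.61
Step 2: n^2 - 1 = 2.0^2 - 1 = 3.0
Step 3: sqrt(3.0) = 1.732051
Step 4: R = 41249.61 / (9.81 * 1.732051) = 2427.7 m

2427.7


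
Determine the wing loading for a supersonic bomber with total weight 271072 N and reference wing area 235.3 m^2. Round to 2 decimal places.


Step 1: Wing loading = W / S = 271072 / 235.3
Step 2: Wing loading = 1152.03 N/m^2

1152.03


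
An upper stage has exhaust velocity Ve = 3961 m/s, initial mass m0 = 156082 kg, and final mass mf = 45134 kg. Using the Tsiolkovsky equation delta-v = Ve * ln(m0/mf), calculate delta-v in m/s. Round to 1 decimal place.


Step 1: Mass ratio m0/mf = 156082 / 45134 = 3.458191
Step 2: ln(3.458191) = 1.240746
Step 3: delta-v = 3961 * 1.240746 = 4914.6 m/s

4914.6


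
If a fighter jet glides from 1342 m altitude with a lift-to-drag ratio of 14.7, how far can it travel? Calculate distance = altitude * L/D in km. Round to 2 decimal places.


Step 1: Glide distance = altitude * L/D = 1342 * 14.7 = 19727.4 m
Step 2: Convert to km: 19727.4 / 1000 = 19.73 km

19.73


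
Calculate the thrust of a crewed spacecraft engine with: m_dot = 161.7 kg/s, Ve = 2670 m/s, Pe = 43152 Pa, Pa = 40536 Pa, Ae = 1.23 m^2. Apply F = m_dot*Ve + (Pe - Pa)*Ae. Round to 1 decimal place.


Step 1: Momentum thrust = m_dot * Ve = 161.7 * 2670 = 431739.0 N
Step 2: Pressure thrust = (Pe - Pa) * Ae = (43152 - 40536) * 1.23 = 3217.68 N
Step 3: Total thrust F = 431739.0 + 3217.68 = 434956.7 N

434956.7


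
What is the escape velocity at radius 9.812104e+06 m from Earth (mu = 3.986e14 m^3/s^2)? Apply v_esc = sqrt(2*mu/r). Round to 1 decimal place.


Step 1: 2*mu/r = 2 * 3.986e14 / 9.812104e+06 = 81246590.9452
Step 2: v_esc = sqrt(81246590.9452) = 9013.7 m/s

9013.7


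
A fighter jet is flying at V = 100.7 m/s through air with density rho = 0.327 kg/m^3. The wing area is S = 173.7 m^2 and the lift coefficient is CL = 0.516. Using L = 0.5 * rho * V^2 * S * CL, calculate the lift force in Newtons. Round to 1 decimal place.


Step 1: Calculate dynamic pressure q = 0.5 * 0.327 * 100.7^2 = 0.5 * 0.327 * 10140.49 = 1657.9701 Pa
Step 2: Multiply by wing area and lift coefficient: L = 1657.9701 * 173.7 * 0.516
Step 3: L = 287989.409 * 0.516 = 148602.5 N

148602.5


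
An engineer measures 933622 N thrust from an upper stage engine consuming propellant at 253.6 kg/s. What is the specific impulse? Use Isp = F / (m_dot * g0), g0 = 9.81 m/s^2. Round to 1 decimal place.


Step 1: m_dot * g0 = 253.6 * 9.81 = 2487.82
Step 2: Isp = 933622 / 2487.82 = 375.3 s

375.3


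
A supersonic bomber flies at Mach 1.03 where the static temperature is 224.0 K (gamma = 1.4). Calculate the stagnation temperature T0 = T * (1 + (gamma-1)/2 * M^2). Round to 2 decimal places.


Step 1: (gamma-1)/2 = 0.2
Step 2: M^2 = 1.0609
Step 3: 1 + 0.2 * 1.0609 = 1.21218
Step 4: T0 = 224.0 * 1.21218 = 271.53 K

271.53


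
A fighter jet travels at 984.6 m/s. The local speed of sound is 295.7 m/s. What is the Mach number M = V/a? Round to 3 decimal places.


Step 1: M = V / a = 984.6 / 295.7
Step 2: M = 3.330

3.330


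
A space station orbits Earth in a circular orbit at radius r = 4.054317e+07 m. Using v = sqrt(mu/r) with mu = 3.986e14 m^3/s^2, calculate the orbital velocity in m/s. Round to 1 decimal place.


Step 1: mu / r = 3.986e14 / 4.054317e+07 = 9831495.6625
Step 2: v = sqrt(9831495.6625) = 3135.5 m/s

3135.5


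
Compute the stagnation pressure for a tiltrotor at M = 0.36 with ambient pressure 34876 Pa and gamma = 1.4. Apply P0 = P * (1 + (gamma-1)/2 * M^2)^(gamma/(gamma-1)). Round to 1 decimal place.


Step 1: (gamma-1)/2 * M^2 = 0.2 * 0.1296 = 0.02592
Step 2: 1 + 0.02592 = 1.02592
Step 3: Exponent gamma/(gamma-1) = 3.5
Step 4: P0 = 34876 * 1.02592^3.5 = 38143.8 Pa

38143.8


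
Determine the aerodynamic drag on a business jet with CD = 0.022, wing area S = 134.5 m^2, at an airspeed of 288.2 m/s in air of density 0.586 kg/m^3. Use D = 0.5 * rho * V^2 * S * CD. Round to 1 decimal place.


Step 1: Dynamic pressure q = 0.5 * 0.586 * 288.2^2 = 24336.3573 Pa
Step 2: Drag D = q * S * CD = 24336.3573 * 134.5 * 0.022
Step 3: D = 72011.3 N

72011.3


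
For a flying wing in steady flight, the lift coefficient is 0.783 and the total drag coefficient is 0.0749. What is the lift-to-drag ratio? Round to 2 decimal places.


Step 1: L/D = CL / CD = 0.783 / 0.0749
Step 2: L/D = 10.45

10.45


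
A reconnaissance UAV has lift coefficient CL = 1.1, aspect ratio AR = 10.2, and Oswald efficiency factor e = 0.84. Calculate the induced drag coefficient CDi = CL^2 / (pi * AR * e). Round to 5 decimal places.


Step 1: CL^2 = 1.1^2 = 1.21
Step 2: pi * AR * e = 3.14159 * 10.2 * 0.84 = 26.917166
Step 3: CDi = 1.21 / 26.917166 = 0.04495

0.04495


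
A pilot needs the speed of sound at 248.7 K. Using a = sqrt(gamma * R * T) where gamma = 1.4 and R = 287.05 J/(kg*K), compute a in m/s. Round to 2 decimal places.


Step 1: gamma * R * T = 1.4 * 287.05 * 248.7 = 99945.069
Step 2: a = sqrt(99945.069) = 316.14 m/s

316.14


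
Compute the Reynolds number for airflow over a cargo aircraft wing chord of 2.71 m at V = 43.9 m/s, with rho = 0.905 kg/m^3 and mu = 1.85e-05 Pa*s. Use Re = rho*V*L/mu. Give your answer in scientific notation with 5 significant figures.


Step 1: Numerator = rho * V * L = 0.905 * 43.9 * 2.71 = 107.666945
Step 2: Re = 107.666945 / 1.85e-05
Step 3: Re = 5.8198e+06

5.8198e+06


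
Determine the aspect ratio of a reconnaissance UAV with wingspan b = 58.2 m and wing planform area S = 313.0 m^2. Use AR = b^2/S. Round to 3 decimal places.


Step 1: b^2 = 58.2^2 = 3387.24
Step 2: AR = 3387.24 / 313.0 = 10.822

10.822


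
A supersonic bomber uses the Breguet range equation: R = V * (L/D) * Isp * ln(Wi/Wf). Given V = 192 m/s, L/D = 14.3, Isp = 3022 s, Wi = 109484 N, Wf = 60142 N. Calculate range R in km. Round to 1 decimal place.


Step 1: Coefficient = V * (L/D) * Isp = 192 * 14.3 * 3022 = 8297203.2 m
Step 2: Wi/Wf = 109484 / 60142 = 1.820425
Step 3: ln(1.820425) = 0.59907
Step 4: R = 8297203.2 * 0.59907 = 4970605.4 m = 4970.6 km

4970.6


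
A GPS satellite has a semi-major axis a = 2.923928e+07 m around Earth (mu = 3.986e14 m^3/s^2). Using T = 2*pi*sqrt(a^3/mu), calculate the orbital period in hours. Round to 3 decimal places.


Step 1: a^3 / mu = 2.499770e+22 / 3.986e14 = 6.271374e+07
Step 2: sqrt(6.271374e+07) = 7919.201 s
Step 3: T = 2*pi * 7919.201 = 49757.81 s
Step 4: T in hours = 49757.81 / 3600 = 13.822 hours

13.822


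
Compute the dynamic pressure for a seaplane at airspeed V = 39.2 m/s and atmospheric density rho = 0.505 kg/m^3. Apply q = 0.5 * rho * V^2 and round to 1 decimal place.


Step 1: V^2 = 39.2^2 = 1536.64
Step 2: q = 0.5 * 0.505 * 1536.64
Step 3: q = 388.0 Pa

388.0


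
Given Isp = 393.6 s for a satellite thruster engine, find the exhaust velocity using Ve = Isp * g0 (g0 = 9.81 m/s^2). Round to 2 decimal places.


Step 1: Ve = Isp * g0 = 393.6 * 9.81
Step 2: Ve = 3861.22 m/s

3861.22


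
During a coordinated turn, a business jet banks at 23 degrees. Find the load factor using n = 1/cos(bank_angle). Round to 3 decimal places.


Step 1: Convert 23 degrees to radians = 0.401426
Step 2: cos(23 deg) = 0.920505
Step 3: n = 1 / 0.920505 = 1.086

1.086


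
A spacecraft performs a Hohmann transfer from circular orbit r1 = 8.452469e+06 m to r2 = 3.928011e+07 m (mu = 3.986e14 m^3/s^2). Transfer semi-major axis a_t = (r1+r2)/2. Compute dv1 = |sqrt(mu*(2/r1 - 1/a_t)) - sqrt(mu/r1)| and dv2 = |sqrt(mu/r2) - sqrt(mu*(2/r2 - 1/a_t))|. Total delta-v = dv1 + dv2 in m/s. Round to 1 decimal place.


Step 1: Transfer semi-major axis a_t = (8.452469e+06 + 3.928011e+07) / 2 = 2.386629e+07 m
Step 2: v1 (circular at r1) = sqrt(mu/r1) = 6867.16 m/s
Step 3: v_t1 = sqrt(mu*(2/r1 - 1/a_t)) = 8809.9 m/s
Step 4: dv1 = |8809.9 - 6867.16| = 1942.74 m/s
Step 5: v2 (circular at r2) = 3185.53 m/s, v_t2 = 1895.75 m/s
Step 6: dv2 = |3185.53 - 1895.75| = 1289.78 m/s
Step 7: Total delta-v = 1942.74 + 1289.78 = 3232.5 m/s

3232.5


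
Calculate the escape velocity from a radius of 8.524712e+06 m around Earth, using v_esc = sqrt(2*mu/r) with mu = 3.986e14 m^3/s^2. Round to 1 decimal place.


Step 1: 2*mu/r = 2 * 3.986e14 / 8.524712e+06 = 93516355.7432
Step 2: v_esc = sqrt(93516355.7432) = 9670.4 m/s

9670.4


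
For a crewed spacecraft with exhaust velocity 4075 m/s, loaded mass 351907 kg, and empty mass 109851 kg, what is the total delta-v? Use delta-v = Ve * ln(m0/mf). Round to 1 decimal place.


Step 1: Mass ratio m0/mf = 351907 / 109851 = 3.203494
Step 2: ln(3.203494) = 1.164242
Step 3: delta-v = 4075 * 1.164242 = 4744.3 m/s

4744.3


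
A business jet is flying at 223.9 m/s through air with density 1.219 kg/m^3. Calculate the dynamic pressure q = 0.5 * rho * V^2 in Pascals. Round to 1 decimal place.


Step 1: V^2 = 223.9^2 = 50131.21
Step 2: q = 0.5 * 1.219 * 50131.21
Step 3: q = 30555.0 Pa

30555.0


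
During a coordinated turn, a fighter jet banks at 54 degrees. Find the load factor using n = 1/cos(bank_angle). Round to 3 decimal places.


Step 1: Convert 54 degrees to radians = 0.942478
Step 2: cos(54 deg) = 0.587785
Step 3: n = 1 / 0.587785 = 1.701

1.701


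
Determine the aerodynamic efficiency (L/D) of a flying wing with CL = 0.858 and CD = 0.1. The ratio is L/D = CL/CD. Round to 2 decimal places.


Step 1: L/D = CL / CD = 0.858 / 0.1
Step 2: L/D = 8.58

8.58


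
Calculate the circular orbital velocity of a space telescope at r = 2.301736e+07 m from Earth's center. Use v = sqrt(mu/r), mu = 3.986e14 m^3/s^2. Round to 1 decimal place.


Step 1: mu / r = 3.986e14 / 2.301736e+07 = 17317363.9375
Step 2: v = sqrt(17317363.9375) = 4161.4 m/s

4161.4


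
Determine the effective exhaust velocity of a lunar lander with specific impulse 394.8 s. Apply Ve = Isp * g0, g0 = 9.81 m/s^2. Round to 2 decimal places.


Step 1: Ve = Isp * g0 = 394.8 * 9.81
Step 2: Ve = 3872.99 m/s

3872.99


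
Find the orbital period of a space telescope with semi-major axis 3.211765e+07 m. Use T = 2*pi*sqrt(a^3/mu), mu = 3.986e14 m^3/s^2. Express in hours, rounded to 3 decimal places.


Step 1: a^3 / mu = 3.313075e+22 / 3.986e14 = 8.311779e+07
Step 2: sqrt(8.311779e+07) = 9116.8959 s
Step 3: T = 2*pi * 9116.8959 = 57283.15 s
Step 4: T in hours = 57283.15 / 3600 = 15.912 hours

15.912


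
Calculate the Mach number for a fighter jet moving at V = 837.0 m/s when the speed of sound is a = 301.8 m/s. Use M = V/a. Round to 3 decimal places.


Step 1: M = V / a = 837.0 / 301.8
Step 2: M = 2.773

2.773


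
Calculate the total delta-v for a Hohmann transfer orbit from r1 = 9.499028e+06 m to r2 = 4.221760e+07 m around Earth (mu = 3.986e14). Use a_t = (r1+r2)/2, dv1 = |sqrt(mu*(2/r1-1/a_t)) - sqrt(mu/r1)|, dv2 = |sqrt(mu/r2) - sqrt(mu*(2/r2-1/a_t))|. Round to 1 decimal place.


Step 1: Transfer semi-major axis a_t = (9.499028e+06 + 4.221760e+07) / 2 = 2.585831e+07 m
Step 2: v1 (circular at r1) = sqrt(mu/r1) = 6477.82 m/s
Step 3: v_t1 = sqrt(mu*(2/r1 - 1/a_t)) = 8277.05 m/s
Step 4: dv1 = |8277.05 - 6477.82| = 1799.23 m/s
Step 5: v2 (circular at r2) = 3072.71 m/s, v_t2 = 1862.35 m/s
Step 6: dv2 = |3072.71 - 1862.35| = 1210.36 m/s
Step 7: Total delta-v = 1799.23 + 1210.36 = 3009.6 m/s

3009.6


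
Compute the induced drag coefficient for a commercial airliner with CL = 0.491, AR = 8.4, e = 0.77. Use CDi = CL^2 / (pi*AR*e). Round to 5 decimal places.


Step 1: CL^2 = 0.491^2 = 0.241081
Step 2: pi * AR * e = 3.14159 * 8.4 * 0.77 = 20.319821
Step 3: CDi = 0.241081 / 20.319821 = 0.01186

0.01186


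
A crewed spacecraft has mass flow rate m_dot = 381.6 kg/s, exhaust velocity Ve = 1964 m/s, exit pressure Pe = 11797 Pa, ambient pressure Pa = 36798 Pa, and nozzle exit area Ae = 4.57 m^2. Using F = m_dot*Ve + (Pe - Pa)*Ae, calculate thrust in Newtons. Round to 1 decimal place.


Step 1: Momentum thrust = m_dot * Ve = 381.6 * 1964 = 749462.4 N
Step 2: Pressure thrust = (Pe - Pa) * Ae = (11797 - 36798) * 4.57 = -114254.57 N
Step 3: Total thrust F = 749462.4 + -114254.57 = 635207.8 N

635207.8


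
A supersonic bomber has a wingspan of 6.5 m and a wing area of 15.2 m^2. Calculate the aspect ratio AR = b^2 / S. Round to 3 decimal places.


Step 1: b^2 = 6.5^2 = 42.25
Step 2: AR = 42.25 / 15.2 = 2.780

2.780


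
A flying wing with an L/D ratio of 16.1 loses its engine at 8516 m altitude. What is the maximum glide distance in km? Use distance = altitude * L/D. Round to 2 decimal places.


Step 1: Glide distance = altitude * L/D = 8516 * 16.1 = 137107.6 m
Step 2: Convert to km: 137107.6 / 1000 = 137.11 km

137.11


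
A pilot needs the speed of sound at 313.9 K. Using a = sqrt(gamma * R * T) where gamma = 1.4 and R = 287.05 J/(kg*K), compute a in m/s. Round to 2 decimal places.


Step 1: gamma * R * T = 1.4 * 287.05 * 313.9 = 126146.993
Step 2: a = sqrt(126146.993) = 355.17 m/s

355.17


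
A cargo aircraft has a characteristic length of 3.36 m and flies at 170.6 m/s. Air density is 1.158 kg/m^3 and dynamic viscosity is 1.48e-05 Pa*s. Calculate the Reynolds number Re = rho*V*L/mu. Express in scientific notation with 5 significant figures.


Step 1: Numerator = rho * V * L = 1.158 * 170.6 * 3.36 = 663.784128
Step 2: Re = 663.784128 / 1.48e-05
Step 3: Re = 4.4850e+07

4.4850e+07


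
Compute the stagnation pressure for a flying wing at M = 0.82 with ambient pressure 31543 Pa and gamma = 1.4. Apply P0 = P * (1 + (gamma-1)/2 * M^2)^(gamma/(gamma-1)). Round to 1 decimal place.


Step 1: (gamma-1)/2 * M^2 = 0.2 * 0.6724 = 0.13448
Step 2: 1 + 0.13448 = 1.13448
Step 3: Exponent gamma/(gamma-1) = 3.5
Step 4: P0 = 31543 * 1.13448^3.5 = 49056.0 Pa

49056.0


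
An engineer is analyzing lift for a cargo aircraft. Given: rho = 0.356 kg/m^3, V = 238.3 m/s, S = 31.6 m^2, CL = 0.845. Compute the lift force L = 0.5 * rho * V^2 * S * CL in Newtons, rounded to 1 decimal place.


Step 1: Calculate dynamic pressure q = 0.5 * 0.356 * 238.3^2 = 0.5 * 0.356 * 56786.89 = 10108.0664 Pa
Step 2: Multiply by wing area and lift coefficient: L = 10108.0664 * 31.6 * 0.845
Step 3: L = 319414.8989 * 0.845 = 269905.6 N

269905.6


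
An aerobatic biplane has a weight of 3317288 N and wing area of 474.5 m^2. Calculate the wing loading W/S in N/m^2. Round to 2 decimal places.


Step 1: Wing loading = W / S = 3317288 / 474.5
Step 2: Wing loading = 6991.12 N/m^2

6991.12


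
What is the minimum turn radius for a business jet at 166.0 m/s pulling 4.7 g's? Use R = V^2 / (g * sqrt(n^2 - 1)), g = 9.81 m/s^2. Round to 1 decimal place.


Step 1: V^2 = 166.0^2 = 27556.0
Step 2: n^2 - 1 = 4.7^2 - 1 = 21.09
Step 3: sqrt(21.09) = 4.592385
Step 4: R = 27556.0 / (9.81 * 4.592385) = 611.7 m

611.7


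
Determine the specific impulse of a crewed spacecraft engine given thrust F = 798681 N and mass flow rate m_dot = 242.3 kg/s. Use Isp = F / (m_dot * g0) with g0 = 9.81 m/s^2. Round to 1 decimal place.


Step 1: m_dot * g0 = 242.3 * 9.81 = 2376.96
Step 2: Isp = 798681 / 2376.96 = 336.0 s

336.0


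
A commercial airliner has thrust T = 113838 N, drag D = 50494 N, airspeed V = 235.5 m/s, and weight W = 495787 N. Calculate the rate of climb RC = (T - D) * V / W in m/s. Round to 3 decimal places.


Step 1: Excess thrust = T - D = 113838 - 50494 = 63344 N
Step 2: Excess power = 63344 * 235.5 = 14917512.0 W
Step 3: RC = 14917512.0 / 495787 = 30.089 m/s

30.089


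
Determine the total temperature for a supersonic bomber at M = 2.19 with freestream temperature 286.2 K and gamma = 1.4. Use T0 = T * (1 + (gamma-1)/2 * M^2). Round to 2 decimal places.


Step 1: (gamma-1)/2 = 0.2
Step 2: M^2 = 4.7961
Step 3: 1 + 0.2 * 4.7961 = 1.95922
Step 4: T0 = 286.2 * 1.95922 = 560.73 K

560.73


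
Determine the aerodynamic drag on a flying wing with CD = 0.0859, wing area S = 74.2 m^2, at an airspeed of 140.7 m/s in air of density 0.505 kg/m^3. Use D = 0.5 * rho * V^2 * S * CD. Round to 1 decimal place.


Step 1: Dynamic pressure q = 0.5 * 0.505 * 140.7^2 = 4998.6137 Pa
Step 2: Drag D = q * S * CD = 4998.6137 * 74.2 * 0.0859
Step 3: D = 31860.1 N

31860.1


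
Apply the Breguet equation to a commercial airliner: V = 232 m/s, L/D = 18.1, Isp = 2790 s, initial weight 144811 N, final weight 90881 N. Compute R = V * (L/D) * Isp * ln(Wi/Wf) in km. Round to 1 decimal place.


Step 1: Coefficient = V * (L/D) * Isp = 232 * 18.1 * 2790 = 11715768.0 m
Step 2: Wi/Wf = 144811 / 90881 = 1.593413
Step 3: ln(1.593413) = 0.465878
Step 4: R = 11715768.0 * 0.465878 = 5458124.3 m = 5458.1 km

5458.1


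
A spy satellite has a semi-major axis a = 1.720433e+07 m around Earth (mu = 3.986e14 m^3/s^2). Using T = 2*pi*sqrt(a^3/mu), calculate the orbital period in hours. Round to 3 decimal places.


Step 1: a^3 / mu = 5.092292e+21 / 3.986e14 = 1.277544e+07
Step 2: sqrt(1.277544e+07) = 3574.2753 s
Step 3: T = 2*pi * 3574.2753 = 22457.83 s
Step 4: T in hours = 22457.83 / 3600 = 6.238 hours

6.238


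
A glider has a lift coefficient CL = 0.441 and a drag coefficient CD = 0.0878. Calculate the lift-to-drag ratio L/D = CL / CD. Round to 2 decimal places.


Step 1: L/D = CL / CD = 0.441 / 0.0878
Step 2: L/D = 5.02

5.02


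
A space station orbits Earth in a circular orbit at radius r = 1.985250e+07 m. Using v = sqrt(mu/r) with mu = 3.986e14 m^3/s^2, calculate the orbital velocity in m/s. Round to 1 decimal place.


Step 1: mu / r = 3.986e14 / 1.985250e+07 = 20078075.8091
Step 2: v = sqrt(20078075.8091) = 4480.9 m/s

4480.9


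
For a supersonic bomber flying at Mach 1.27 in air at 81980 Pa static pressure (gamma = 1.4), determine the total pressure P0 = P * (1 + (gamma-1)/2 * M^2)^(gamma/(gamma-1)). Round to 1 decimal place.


Step 1: (gamma-1)/2 * M^2 = 0.2 * 1.6129 = 0.32258
Step 2: 1 + 0.32258 = 1.32258
Step 3: Exponent gamma/(gamma-1) = 3.5
Step 4: P0 = 81980 * 1.32258^3.5 = 218114.6 Pa

218114.6


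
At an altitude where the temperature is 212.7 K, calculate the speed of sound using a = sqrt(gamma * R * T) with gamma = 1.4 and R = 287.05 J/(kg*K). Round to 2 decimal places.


Step 1: gamma * R * T = 1.4 * 287.05 * 212.7 = 85477.749
Step 2: a = sqrt(85477.749) = 292.37 m/s

292.37


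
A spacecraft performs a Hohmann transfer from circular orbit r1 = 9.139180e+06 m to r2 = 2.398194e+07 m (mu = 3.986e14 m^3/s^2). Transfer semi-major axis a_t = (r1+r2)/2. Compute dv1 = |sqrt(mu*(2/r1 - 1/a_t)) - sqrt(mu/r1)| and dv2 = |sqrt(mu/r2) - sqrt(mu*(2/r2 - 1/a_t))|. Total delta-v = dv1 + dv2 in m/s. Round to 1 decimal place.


Step 1: Transfer semi-major axis a_t = (9.139180e+06 + 2.398194e+07) / 2 = 1.656056e+07 m
Step 2: v1 (circular at r1) = sqrt(mu/r1) = 6604.12 m/s
Step 3: v_t1 = sqrt(mu*(2/r1 - 1/a_t)) = 7947.3 m/s
Step 4: dv1 = |7947.3 - 6604.12| = 1343.18 m/s
Step 5: v2 (circular at r2) = 4076.87 m/s, v_t2 = 3028.6 m/s
Step 6: dv2 = |4076.87 - 3028.6| = 1048.26 m/s
Step 7: Total delta-v = 1343.18 + 1048.26 = 2391.4 m/s

2391.4


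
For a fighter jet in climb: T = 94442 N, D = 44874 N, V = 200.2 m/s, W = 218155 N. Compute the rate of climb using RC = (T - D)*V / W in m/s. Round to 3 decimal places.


Step 1: Excess thrust = T - D = 94442 - 44874 = 49568 N
Step 2: Excess power = 49568 * 200.2 = 9923513.6 W
Step 3: RC = 9923513.6 / 218155 = 45.488 m/s

45.488


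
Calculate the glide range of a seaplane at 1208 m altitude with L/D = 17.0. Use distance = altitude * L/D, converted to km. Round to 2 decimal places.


Step 1: Glide distance = altitude * L/D = 1208 * 17.0 = 20536.0 m
Step 2: Convert to km: 20536.0 / 1000 = 20.54 km

20.54


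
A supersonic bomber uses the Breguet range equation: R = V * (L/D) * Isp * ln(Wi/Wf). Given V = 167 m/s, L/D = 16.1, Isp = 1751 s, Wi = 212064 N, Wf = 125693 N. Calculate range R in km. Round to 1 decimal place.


Step 1: Coefficient = V * (L/D) * Isp = 167 * 16.1 * 1751 = 4707913.7 m
Step 2: Wi/Wf = 212064 / 125693 = 1.687158
Step 3: ln(1.687158) = 0.523046
Step 4: R = 4707913.7 * 0.523046 = 2462454.0 m = 2462.5 km

2462.5


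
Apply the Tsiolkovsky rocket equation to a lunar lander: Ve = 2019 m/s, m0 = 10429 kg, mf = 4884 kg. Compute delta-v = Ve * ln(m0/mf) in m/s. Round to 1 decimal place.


Step 1: Mass ratio m0/mf = 10429 / 4884 = 2.13534
Step 2: ln(2.13534) = 0.758626
Step 3: delta-v = 2019 * 0.758626 = 1531.7 m/s

1531.7


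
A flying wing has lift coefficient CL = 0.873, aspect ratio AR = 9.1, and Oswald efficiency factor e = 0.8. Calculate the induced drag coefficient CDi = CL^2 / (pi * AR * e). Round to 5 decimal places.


Step 1: CL^2 = 0.873^2 = 0.762129
Step 2: pi * AR * e = 3.14159 * 9.1 * 0.8 = 22.870795
Step 3: CDi = 0.762129 / 22.870795 = 0.03332

0.03332


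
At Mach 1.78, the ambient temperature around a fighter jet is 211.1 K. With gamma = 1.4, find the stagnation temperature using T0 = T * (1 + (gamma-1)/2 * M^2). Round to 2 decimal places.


Step 1: (gamma-1)/2 = 0.2
Step 2: M^2 = 3.1684
Step 3: 1 + 0.2 * 3.1684 = 1.63368
Step 4: T0 = 211.1 * 1.63368 = 344.87 K

344.87


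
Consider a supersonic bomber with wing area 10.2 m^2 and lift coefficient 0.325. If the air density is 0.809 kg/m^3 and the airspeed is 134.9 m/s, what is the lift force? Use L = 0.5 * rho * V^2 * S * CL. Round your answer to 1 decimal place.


Step 1: Calculate dynamic pressure q = 0.5 * 0.809 * 134.9^2 = 0.5 * 0.809 * 18198.01 = 7361.095 Pa
Step 2: Multiply by wing area and lift coefficient: L = 7361.095 * 10.2 * 0.325
Step 3: L = 75083.1695 * 0.325 = 24402.0 N

24402.0


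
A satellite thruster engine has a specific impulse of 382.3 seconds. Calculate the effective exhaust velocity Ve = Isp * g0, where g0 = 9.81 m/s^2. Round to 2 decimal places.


Step 1: Ve = Isp * g0 = 382.3 * 9.81
Step 2: Ve = 3750.36 m/s

3750.36


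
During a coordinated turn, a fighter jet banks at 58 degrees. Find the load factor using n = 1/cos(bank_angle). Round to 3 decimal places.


Step 1: Convert 58 degrees to radians = 1.012291
Step 2: cos(58 deg) = 0.529919
Step 3: n = 1 / 0.529919 = 1.887

1.887


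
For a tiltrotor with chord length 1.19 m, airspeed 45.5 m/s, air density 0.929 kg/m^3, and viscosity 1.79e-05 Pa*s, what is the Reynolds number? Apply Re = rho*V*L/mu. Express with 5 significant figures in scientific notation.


Step 1: Numerator = rho * V * L = 0.929 * 45.5 * 1.19 = 50.300705
Step 2: Re = 50.300705 / 1.79e-05
Step 3: Re = 2.8101e+06

2.8101e+06


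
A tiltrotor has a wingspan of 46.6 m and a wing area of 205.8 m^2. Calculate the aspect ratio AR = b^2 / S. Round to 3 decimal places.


Step 1: b^2 = 46.6^2 = 2171.56
Step 2: AR = 2171.56 / 205.8 = 10.552

10.552


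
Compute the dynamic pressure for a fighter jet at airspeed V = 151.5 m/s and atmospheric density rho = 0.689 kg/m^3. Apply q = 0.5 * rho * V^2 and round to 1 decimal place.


Step 1: V^2 = 151.5^2 = 22952.25
Step 2: q = 0.5 * 0.689 * 22952.25
Step 3: q = 7907.1 Pa

7907.1


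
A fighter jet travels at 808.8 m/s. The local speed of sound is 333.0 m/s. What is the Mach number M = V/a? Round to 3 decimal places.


Step 1: M = V / a = 808.8 / 333.0
Step 2: M = 2.429

2.429


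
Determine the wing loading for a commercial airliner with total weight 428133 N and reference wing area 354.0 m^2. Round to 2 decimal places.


Step 1: Wing loading = W / S = 428133 / 354.0
Step 2: Wing loading = 1209.42 N/m^2

1209.42


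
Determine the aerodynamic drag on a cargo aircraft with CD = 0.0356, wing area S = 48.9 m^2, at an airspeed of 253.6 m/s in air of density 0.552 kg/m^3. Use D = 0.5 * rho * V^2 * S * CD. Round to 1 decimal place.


Step 1: Dynamic pressure q = 0.5 * 0.552 * 253.6^2 = 17750.377 Pa
Step 2: Drag D = q * S * CD = 17750.377 * 48.9 * 0.0356
Step 3: D = 30900.6 N

30900.6


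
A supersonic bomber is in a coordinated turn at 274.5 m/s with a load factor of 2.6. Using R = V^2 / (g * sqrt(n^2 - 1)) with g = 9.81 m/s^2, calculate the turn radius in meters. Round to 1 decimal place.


Step 1: V^2 = 274.5^2 = 75350.25
Step 2: n^2 - 1 = 2.6^2 - 1 = 5.76
Step 3: sqrt(5.76) = 2.4
Step 4: R = 75350.25 / (9.81 * 2.4) = 3200.4 m

3200.4


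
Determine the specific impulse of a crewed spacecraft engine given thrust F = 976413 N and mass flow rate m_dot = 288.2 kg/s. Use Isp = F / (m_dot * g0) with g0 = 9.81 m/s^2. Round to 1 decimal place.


Step 1: m_dot * g0 = 288.2 * 9.81 = 2827.24
Step 2: Isp = 976413 / 2827.24 = 345.4 s

345.4


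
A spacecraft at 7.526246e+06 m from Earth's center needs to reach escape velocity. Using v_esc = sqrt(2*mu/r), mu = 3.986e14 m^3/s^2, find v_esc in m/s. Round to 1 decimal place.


Step 1: 2*mu/r = 2 * 3.986e14 / 7.526246e+06 = 105922660.5136
Step 2: v_esc = sqrt(105922660.5136) = 10291.9 m/s

10291.9


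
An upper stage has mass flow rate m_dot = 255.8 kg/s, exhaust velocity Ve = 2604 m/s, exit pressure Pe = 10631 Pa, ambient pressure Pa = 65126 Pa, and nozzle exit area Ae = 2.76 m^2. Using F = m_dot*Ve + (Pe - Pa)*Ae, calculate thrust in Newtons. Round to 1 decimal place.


Step 1: Momentum thrust = m_dot * Ve = 255.8 * 2604 = 666103.2 N
Step 2: Pressure thrust = (Pe - Pa) * Ae = (10631 - 65126) * 2.76 = -150406.20 N
Step 3: Total thrust F = 666103.2 + -150406.20 = 515697.0 N

515697.0


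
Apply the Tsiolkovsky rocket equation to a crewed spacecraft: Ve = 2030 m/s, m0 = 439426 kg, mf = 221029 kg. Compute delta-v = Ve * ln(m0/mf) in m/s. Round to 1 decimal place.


Step 1: Mass ratio m0/mf = 439426 / 221029 = 1.988092
Step 2: ln(1.988092) = 0.687175
Step 3: delta-v = 2030 * 0.687175 = 1395.0 m/s

1395.0


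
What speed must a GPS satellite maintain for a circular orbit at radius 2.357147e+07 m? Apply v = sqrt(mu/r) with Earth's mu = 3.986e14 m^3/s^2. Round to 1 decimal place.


Step 1: mu / r = 3.986e14 / 2.357147e+07 = 16910273.3092
Step 2: v = sqrt(16910273.3092) = 4112.2 m/s

4112.2


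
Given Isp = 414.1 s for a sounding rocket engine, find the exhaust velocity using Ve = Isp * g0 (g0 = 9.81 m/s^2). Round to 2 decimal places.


Step 1: Ve = Isp * g0 = 414.1 * 9.81
Step 2: Ve = 4062.32 m/s

4062.32


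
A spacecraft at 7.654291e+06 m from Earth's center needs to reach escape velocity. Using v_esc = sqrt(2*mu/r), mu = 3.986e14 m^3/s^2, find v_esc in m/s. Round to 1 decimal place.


Step 1: 2*mu/r = 2 * 3.986e14 / 7.654291e+06 = 104150730.6163
Step 2: v_esc = sqrt(104150730.6163) = 10205.4 m/s

10205.4


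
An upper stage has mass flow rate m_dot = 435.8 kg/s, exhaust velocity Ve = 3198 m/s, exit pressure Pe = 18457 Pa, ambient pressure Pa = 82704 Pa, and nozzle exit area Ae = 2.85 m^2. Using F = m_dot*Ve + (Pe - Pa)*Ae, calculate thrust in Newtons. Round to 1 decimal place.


Step 1: Momentum thrust = m_dot * Ve = 435.8 * 3198 = 1393688.4 N
Step 2: Pressure thrust = (Pe - Pa) * Ae = (18457 - 82704) * 2.85 = -183103.95 N
Step 3: Total thrust F = 1393688.4 + -183103.95 = 1210584.5 N

1210584.5


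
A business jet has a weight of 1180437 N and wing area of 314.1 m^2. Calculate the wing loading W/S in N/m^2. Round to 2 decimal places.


Step 1: Wing loading = W / S = 1180437 / 314.1
Step 2: Wing loading = 3758.16 N/m^2

3758.16


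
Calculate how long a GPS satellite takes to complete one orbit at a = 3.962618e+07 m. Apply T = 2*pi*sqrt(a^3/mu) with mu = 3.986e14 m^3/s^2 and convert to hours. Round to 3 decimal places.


Step 1: a^3 / mu = 6.222238e+22 / 3.986e14 = 1.561023e+08
Step 2: sqrt(1.561023e+08) = 12494.091 s
Step 3: T = 2*pi * 12494.091 = 78502.69 s
Step 4: T in hours = 78502.69 / 3600 = 21.806 hours

21.806


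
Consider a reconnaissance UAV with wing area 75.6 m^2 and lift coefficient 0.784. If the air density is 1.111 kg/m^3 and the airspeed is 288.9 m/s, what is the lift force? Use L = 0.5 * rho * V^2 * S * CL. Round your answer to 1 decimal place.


Step 1: Calculate dynamic pressure q = 0.5 * 1.111 * 288.9^2 = 0.5 * 1.111 * 83463.21 = 46363.8132 Pa
Step 2: Multiply by wing area and lift coefficient: L = 46363.8132 * 75.6 * 0.784
Step 3: L = 3505104.2745 * 0.784 = 2748001.8 N

2748001.8


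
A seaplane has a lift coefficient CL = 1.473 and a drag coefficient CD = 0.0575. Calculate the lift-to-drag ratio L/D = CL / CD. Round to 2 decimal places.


Step 1: L/D = CL / CD = 1.473 / 0.0575
Step 2: L/D = 25.62

25.62


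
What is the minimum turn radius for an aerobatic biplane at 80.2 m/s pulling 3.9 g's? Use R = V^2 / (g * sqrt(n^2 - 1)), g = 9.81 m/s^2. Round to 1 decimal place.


Step 1: V^2 = 80.2^2 = 6432.04
Step 2: n^2 - 1 = 3.9^2 - 1 = 14.21
Step 3: sqrt(14.21) = 3.769615
Step 4: R = 6432.04 / (9.81 * 3.769615) = 173.9 m

173.9


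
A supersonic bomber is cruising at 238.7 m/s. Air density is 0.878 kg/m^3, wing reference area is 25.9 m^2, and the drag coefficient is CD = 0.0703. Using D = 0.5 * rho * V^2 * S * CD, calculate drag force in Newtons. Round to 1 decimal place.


Step 1: Dynamic pressure q = 0.5 * 0.878 * 238.7^2 = 25013.2059 Pa
Step 2: Drag D = q * S * CD = 25013.2059 * 25.9 * 0.0703
Step 3: D = 45543.3 N

45543.3


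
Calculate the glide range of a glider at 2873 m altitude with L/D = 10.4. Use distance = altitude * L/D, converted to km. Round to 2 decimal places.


Step 1: Glide distance = altitude * L/D = 2873 * 10.4 = 29879.2 m
Step 2: Convert to km: 29879.2 / 1000 = 29.88 km

29.88


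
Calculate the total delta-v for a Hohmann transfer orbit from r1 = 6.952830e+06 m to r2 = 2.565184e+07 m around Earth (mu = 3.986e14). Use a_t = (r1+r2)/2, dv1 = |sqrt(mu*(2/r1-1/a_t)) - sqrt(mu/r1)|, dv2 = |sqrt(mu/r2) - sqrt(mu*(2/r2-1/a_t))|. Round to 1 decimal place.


Step 1: Transfer semi-major axis a_t = (6.952830e+06 + 2.565184e+07) / 2 = 1.630234e+07 m
Step 2: v1 (circular at r1) = sqrt(mu/r1) = 7571.6 m/s
Step 3: v_t1 = sqrt(mu*(2/r1 - 1/a_t)) = 9497.78 m/s
Step 4: dv1 = |9497.78 - 7571.6| = 1926.18 m/s
Step 5: v2 (circular at r2) = 3941.93 m/s, v_t2 = 2574.34 m/s
Step 6: dv2 = |3941.93 - 2574.34| = 1367.6 m/s
Step 7: Total delta-v = 1926.18 + 1367.6 = 3293.8 m/s

3293.8


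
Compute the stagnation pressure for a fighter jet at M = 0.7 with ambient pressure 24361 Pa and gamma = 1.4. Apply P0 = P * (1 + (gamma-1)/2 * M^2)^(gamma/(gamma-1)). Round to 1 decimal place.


Step 1: (gamma-1)/2 * M^2 = 0.2 * 0.49 = 0.098
Step 2: 1 + 0.098 = 1.098
Step 3: Exponent gamma/(gamma-1) = 3.5
Step 4: P0 = 24361 * 1.098^3.5 = 33791.2 Pa

33791.2


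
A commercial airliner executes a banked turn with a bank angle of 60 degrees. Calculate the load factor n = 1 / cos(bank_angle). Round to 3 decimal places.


Step 1: Convert 60 degrees to radians = 1.047198
Step 2: cos(60 deg) = 0.5
Step 3: n = 1 / 0.5 = 2.000

2.000


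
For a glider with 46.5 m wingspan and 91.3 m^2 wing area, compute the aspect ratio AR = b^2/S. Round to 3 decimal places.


Step 1: b^2 = 46.5^2 = 2162.25
Step 2: AR = 2162.25 / 91.3 = 23.683

23.683


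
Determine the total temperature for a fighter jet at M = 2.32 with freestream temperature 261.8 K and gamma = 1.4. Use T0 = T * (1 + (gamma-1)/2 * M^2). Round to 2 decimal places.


Step 1: (gamma-1)/2 = 0.2
Step 2: M^2 = 5.3824
Step 3: 1 + 0.2 * 5.3824 = 2.07648
Step 4: T0 = 261.8 * 2.07648 = 543.62 K

543.62


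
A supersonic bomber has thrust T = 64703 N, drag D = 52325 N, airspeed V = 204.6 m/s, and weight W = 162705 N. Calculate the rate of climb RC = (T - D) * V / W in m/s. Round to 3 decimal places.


Step 1: Excess thrust = T - D = 64703 - 52325 = 12378 N
Step 2: Excess power = 12378 * 204.6 = 2532538.8 W
Step 3: RC = 2532538.8 / 162705 = 15.565 m/s

15.565


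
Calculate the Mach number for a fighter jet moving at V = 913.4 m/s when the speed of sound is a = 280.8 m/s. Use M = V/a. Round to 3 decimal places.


Step 1: M = V / a = 913.4 / 280.8
Step 2: M = 3.253

3.253


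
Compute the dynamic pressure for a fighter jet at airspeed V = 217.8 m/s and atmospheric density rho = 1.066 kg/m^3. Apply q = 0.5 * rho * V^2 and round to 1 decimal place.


Step 1: V^2 = 217.8^2 = 47436.84
Step 2: q = 0.5 * 1.066 * 47436.84
Step 3: q = 25283.8 Pa

25283.8


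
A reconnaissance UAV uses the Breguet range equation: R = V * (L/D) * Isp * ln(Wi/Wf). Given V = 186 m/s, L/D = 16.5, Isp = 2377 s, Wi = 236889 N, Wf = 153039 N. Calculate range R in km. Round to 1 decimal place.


Step 1: Coefficient = V * (L/D) * Isp = 186 * 16.5 * 2377 = 7295013.0 m
Step 2: Wi/Wf = 236889 / 153039 = 1.5479
Step 3: ln(1.5479) = 0.436899
Step 4: R = 7295013.0 * 0.436899 = 3187183.1 m = 3187.2 km

3187.2


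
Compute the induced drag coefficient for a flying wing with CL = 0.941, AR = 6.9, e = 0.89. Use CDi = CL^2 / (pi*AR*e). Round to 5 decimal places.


Step 1: CL^2 = 0.941^2 = 0.885481
Step 2: pi * AR * e = 3.14159 * 6.9 * 0.89 = 19.29252
Step 3: CDi = 0.885481 / 19.29252 = 0.04590

0.04590


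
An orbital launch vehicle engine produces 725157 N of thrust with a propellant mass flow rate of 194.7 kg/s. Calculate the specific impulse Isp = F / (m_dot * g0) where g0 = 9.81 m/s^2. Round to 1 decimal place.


Step 1: m_dot * g0 = 194.7 * 9.81 = 1910.01
Step 2: Isp = 725157 / 1910.01 = 379.7 s

379.7


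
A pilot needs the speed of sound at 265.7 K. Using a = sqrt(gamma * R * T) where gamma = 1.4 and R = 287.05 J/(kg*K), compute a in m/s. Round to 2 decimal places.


Step 1: gamma * R * T = 1.4 * 287.05 * 265.7 = 106776.859
Step 2: a = sqrt(106776.859) = 326.77 m/s

326.77


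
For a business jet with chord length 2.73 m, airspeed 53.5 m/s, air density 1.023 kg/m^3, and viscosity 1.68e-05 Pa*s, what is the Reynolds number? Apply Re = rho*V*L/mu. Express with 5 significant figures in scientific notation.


Step 1: Numerator = rho * V * L = 1.023 * 53.5 * 2.73 = 149.414265
Step 2: Re = 149.414265 / 1.68e-05
Step 3: Re = 8.8937e+06

8.8937e+06


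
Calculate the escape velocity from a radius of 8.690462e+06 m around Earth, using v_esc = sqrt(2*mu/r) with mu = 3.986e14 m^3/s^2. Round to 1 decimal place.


Step 1: 2*mu/r = 2 * 3.986e14 / 8.690462e+06 = 91732752.528
Step 2: v_esc = sqrt(91732752.528) = 9577.7 m/s

9577.7


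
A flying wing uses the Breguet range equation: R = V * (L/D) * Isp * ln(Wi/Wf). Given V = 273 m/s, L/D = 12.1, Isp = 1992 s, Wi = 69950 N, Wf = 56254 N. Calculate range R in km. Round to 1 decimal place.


Step 1: Coefficient = V * (L/D) * Isp = 273 * 12.1 * 1992 = 6580173.6 m
Step 2: Wi/Wf = 69950 / 56254 = 1.243467
Step 3: ln(1.243467) = 0.217904
Step 4: R = 6580173.6 * 0.217904 = 1433843.2 m = 1433.8 km

1433.8


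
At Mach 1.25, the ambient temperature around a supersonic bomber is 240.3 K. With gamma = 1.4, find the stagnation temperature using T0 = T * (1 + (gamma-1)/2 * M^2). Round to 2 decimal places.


Step 1: (gamma-1)/2 = 0.2
Step 2: M^2 = 1.5625
Step 3: 1 + 0.2 * 1.5625 = 1.3125
Step 4: T0 = 240.3 * 1.3125 = 315.39 K

315.39


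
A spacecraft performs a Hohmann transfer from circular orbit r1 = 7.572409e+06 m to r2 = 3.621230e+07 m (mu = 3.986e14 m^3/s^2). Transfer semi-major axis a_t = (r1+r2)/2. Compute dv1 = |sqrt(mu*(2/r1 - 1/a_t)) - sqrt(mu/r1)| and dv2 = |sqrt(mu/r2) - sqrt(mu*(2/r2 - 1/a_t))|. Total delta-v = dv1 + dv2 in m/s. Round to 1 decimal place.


Step 1: Transfer semi-major axis a_t = (7.572409e+06 + 3.621230e+07) / 2 = 2.189235e+07 m
Step 2: v1 (circular at r1) = sqrt(mu/r1) = 7255.24 m/s
Step 3: v_t1 = sqrt(mu*(2/r1 - 1/a_t)) = 9331.11 m/s
Step 4: dv1 = |9331.11 - 7255.24| = 2075.88 m/s
Step 5: v2 (circular at r2) = 3317.73 m/s, v_t2 = 1951.24 m/s
Step 6: dv2 = |3317.73 - 1951.24| = 1366.48 m/s
Step 7: Total delta-v = 2075.88 + 1366.48 = 3442.4 m/s

3442.4


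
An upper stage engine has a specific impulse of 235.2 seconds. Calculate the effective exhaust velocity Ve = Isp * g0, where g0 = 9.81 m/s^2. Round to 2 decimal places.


Step 1: Ve = Isp * g0 = 235.2 * 9.81
Step 2: Ve = 2307.31 m/s

2307.31


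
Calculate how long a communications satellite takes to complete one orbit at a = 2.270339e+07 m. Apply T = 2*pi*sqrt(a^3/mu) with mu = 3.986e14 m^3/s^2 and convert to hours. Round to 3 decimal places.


Step 1: a^3 / mu = 1.170232e+22 / 3.986e14 = 2.935857e+07
Step 2: sqrt(2.935857e+07) = 5418.3545 s
Step 3: T = 2*pi * 5418.3545 = 34044.53 s
Step 4: T in hours = 34044.53 / 3600 = 9.457 hours

9.457


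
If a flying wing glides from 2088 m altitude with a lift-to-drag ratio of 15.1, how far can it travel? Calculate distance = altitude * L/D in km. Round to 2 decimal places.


Step 1: Glide distance = altitude * L/D = 2088 * 15.1 = 31528.8 m
Step 2: Convert to km: 31528.8 / 1000 = 31.53 km

31.53


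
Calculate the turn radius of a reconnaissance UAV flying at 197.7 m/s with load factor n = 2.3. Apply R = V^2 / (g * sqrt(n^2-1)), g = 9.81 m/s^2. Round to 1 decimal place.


Step 1: V^2 = 197.7^2 = 39085.29
Step 2: n^2 - 1 = 2.3^2 - 1 = 4.29
Step 3: sqrt(4.29) = 2.071232
Step 4: R = 39085.29 / (9.81 * 2.071232) = 1923.6 m

1923.6


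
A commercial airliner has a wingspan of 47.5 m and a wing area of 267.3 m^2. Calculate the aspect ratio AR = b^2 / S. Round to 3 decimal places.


Step 1: b^2 = 47.5^2 = 2256.25
Step 2: AR = 2256.25 / 267.3 = 8.441

8.441


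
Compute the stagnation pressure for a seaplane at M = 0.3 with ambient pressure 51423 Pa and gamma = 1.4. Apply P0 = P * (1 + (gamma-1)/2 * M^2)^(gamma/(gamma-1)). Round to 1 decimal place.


Step 1: (gamma-1)/2 * M^2 = 0.2 * 0.09 = 0.018
Step 2: 1 + 0.018 = 1.018
Step 3: Exponent gamma/(gamma-1) = 3.5
Step 4: P0 = 51423 * 1.018^3.5 = 54736.2 Pa

54736.2


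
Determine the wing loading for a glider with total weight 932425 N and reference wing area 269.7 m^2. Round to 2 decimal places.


Step 1: Wing loading = W / S = 932425 / 269.7
Step 2: Wing loading = 3457.27 N/m^2

3457.27
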